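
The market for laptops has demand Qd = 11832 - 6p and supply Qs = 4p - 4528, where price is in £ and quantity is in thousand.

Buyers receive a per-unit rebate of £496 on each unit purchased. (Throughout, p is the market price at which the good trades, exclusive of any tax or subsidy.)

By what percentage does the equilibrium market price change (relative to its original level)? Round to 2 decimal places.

Initially, 11832 - 6p = 4p - 4528, so 16360 = 10p and p = 1636, Q = 2016.
Since buyers' out-of-pocket price is the market price minus the rebate, the effective demand curve becomes Qd = 14808 - 6p.
New equilibrium: 14808 - 6p = 4p - 4528 ⇒ 19336 = 10p ⇒ p = 1933.6, Q = 3206.4.
%Δp = (1933.6 − 1636) / 1636 × 100 = +18.19%.

+18.19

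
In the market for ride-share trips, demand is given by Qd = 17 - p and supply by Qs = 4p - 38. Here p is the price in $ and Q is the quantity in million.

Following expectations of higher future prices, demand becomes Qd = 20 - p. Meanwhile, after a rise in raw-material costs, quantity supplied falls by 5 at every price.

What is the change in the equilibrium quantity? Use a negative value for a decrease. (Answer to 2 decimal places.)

Initially, 17 - p = 4p - 38, so 55 = 5p and p = 11, Q = 6.
With the change applied: demand Qd = 20 - p, supply Qs = 4p - 43.
Equate the new curves: 20 - p = 4p - 43, giving 63 = 5p, p = 12.6, Q = 7.4.
ΔQ = 7.4 − 6 = +1.40.

+1.40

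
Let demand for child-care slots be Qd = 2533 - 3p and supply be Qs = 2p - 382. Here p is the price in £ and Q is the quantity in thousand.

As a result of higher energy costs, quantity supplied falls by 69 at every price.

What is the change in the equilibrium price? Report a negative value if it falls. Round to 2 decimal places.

+13.80

Before the shock: 2533 - 3p = 2p - 382 ⇒ 2915 = 5p ⇒ p = 583, Q = 784.
With the change applied: demand Qd = 2533 - 3p, supply Qs = 2p - 451.
Equate the new curves: 2533 - 3p = 2p - 451, giving 2984 = 5p, p = 596.8, Q = 742.6.
Δp = 596.8 − 583 = +13.80.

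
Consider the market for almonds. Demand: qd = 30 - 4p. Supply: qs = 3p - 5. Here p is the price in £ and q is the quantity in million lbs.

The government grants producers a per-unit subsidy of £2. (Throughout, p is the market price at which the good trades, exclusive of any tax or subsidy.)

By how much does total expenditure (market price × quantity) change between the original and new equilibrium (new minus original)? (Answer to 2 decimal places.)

Solve the original market: 30 - 4p = 3p - 5, hence p = 5 and q = 10.
Since sellers receive the price plus the subsidy, the effective supply curve becomes qs = 3p + 1.
New equilibrium: 30 - 4p = 3p + 1 ⇒ 29 = 7p ⇒ p = 29/7 ≈ 4.1429, q = 94/7 ≈ 13.4286.
Expenditure moves from 5×10 = 50 to 4.1429×13.4286 = 55.6327; change = +5.63.

+5.63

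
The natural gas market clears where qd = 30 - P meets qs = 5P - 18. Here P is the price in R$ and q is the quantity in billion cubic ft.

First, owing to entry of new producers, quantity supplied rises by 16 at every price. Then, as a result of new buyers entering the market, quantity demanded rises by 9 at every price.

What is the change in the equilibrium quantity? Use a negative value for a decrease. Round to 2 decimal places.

Initially, 30 - P = 5P - 18, so 48 = 6P and P = 8, q = 22.
With the change applied: demand qd = 39 - P, supply qs = 5P - 2.
Equate the new curves: 39 - P = 5P - 2, giving 41 = 6P, P = 41/6 ≈ 6.8333, q = 193/6 ≈ 32.1667.
Δq = 32.1667 − 22 = +10.17.

+10.17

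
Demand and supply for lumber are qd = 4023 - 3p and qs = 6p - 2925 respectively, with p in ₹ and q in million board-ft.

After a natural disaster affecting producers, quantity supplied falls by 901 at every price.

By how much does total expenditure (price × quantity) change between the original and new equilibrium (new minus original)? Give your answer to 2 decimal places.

-91034.37

Original equilibrium: 4023 - 3p = 6p - 2925 gives 6948 = 9p, so p = 772 and q = 1707.
After the shift, demand is qd = 4023 - 3p and supply is qs = 6p - 3826.
Setting them equal: 4023 - 3p = 6p - 3826 → 7849 = 9p, so p = 7849/9 ≈ 872.1111 and q = 4220/3 ≈ 1406.6667.
Expenditure moves from 772×1707 = 1317804 to 872.1111×1406.6667 = 1226769.6296; change = -91034.37.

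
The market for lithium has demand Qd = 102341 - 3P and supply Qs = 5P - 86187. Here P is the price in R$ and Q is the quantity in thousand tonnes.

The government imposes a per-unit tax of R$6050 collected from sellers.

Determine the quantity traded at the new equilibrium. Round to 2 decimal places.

20299.25

Initially, 102341 - 3P = 5P - 86187, so 188528 = 8P and P = 23566, Q = 31643.
Since sellers keep the price net of the tax, the effective supply curve becomes Qs = 5P - 116437.
Equate the new curves: 102341 - 3P = 5P - 116437, giving 218778 = 8P, P = 27347.25, Q = 20299.25.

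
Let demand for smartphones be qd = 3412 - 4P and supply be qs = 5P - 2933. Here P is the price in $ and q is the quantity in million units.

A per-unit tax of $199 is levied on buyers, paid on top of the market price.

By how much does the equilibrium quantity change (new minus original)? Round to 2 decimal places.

Solve the original market: 3412 - 4P = 5P - 2933, hence P = 705 and q = 592.
Since buyers pay the price plus the tax, the effective demand curve becomes qd = 2616 - 4P.
New equilibrium: 2616 - 4P = 5P - 2933 ⇒ 5549 = 9P ⇒ P = 5549/9 ≈ 616.5556, q = 1348/9 ≈ 149.7778.
Δq = 149.7778 − 592 = -442.22.

-442.22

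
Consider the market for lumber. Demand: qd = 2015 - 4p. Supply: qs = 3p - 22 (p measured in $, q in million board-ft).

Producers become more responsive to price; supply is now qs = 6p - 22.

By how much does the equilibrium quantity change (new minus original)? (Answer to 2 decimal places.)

Initially, 2015 - 4p = 3p - 22, so 2037 = 7p and p = 291, q = 851.
The shock moves the curves to qd = 2015 - 4p and qs = 6p - 22.
New equilibrium: 2015 - 4p = 6p - 22 ⇒ 2037 = 10p ⇒ p = 203.7, q = 1200.2.
Δq = 1200.2 − 851 = +349.20.

+349.20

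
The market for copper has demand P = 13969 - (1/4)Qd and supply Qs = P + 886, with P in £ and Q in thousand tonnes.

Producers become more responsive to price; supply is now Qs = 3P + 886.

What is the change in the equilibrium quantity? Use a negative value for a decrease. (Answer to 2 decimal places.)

Before the shock: 55876 - 4P = P + 886 ⇒ 54990 = 5P ⇒ P = 10998, Q = 11884.
With the change applied: demand Qd = 55876 - 4P, supply Qs = 3P + 886.
New equilibrium: 55876 - 4P = 3P + 886 ⇒ 54990 = 7P ⇒ P = 54990/7 ≈ 7855.7143, Q = 171172/7 ≈ 24453.1429.
ΔQ = 24453.1429 − 11884 = +12569.14.

+12569.14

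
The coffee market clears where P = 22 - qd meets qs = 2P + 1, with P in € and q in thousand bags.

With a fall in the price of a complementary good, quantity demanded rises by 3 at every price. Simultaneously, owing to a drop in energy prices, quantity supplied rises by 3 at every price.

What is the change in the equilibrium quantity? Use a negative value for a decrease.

+3

Initially, 22 - P = 2P + 1, so 21 = 3P and P = 7, q = 15.
After the shift, demand is qd = 25 - P and supply is qs = 2P + 4.
Setting them equal: 25 - P = 2P + 4 → 21 = 3P, so P = 7 and q = 18.
Δq = 18 − 15 = +3.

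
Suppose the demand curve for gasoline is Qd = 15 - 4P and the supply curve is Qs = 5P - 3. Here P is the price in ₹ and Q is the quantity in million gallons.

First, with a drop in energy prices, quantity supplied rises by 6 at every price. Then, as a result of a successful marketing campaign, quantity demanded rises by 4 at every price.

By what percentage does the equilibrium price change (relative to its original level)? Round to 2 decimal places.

Solve the original market: 15 - 4P = 5P - 3, hence P = 2 and Q = 7.
The shock moves the curves to Qd = 19 - 4P and Qs = 5P + 3.
Clearing the new market: 19 - 4P = 5P + 3, so P = 16/9 ≈ 1.7778 and Q = 107/9 ≈ 11.8889.
%ΔP = (1.7778 − 2) / 2 × 100 = -11.11%.

-11.11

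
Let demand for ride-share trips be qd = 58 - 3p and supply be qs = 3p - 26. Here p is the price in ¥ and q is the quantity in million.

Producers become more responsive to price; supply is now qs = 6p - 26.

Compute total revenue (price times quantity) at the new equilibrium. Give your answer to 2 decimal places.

280.00

Original equilibrium: 58 - 3p = 3p - 26 gives 84 = 6p, so p = 14 and q = 16.
The shock moves the curves to qd = 58 - 3p and qs = 6p - 26.
Clearing the new market: 58 - 3p = 6p - 26, so p = 28/3 ≈ 9.3333 and q = 30.
New expenditure = 9.3333 × 30 = 280.00.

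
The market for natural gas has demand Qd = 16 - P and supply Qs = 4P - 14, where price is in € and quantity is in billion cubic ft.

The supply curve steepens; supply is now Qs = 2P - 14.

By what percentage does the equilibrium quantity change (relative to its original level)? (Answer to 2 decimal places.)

Before the shock: 16 - P = 4P - 14 ⇒ 30 = 5P ⇒ P = 6, Q = 10.
With the change applied: demand Qd = 16 - P, supply Qs = 2P - 14.
Setting them equal: 16 - P = 2P - 14 → 30 = 3P, so P = 10 and Q = 6.
%ΔQ = (6 − 10) / 10 × 100 = -40.00%.

-40.00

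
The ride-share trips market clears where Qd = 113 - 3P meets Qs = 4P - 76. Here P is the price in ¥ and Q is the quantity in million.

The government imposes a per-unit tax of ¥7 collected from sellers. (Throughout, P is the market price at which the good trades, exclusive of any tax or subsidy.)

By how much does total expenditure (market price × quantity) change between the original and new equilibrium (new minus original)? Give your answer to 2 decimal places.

-244.00

Original equilibrium: 113 - 3P = 4P - 76 gives 189 = 7P, so P = 27 and Q = 32.
Since sellers keep the price net of the tax, the effective supply curve becomes Qs = 4P - 104.
Equate the new curves: 113 - 3P = 4P - 104, giving 217 = 7P, P = 31, Q = 20.
Expenditure moves from 27×32 = 864 to 31×20 = 620; change = -244.00.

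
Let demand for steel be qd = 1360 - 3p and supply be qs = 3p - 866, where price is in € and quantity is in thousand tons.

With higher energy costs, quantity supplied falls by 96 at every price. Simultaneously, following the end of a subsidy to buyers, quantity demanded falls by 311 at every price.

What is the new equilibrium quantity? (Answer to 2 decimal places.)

43.50

Before the shock: 1360 - 3p = 3p - 866 ⇒ 2226 = 6p ⇒ p = 371, q = 247.
The new curves are qd = 1049 - 3p (demand) and qs = 3p - 962 (supply).
New equilibrium: 1049 - 3p = 3p - 962 ⇒ 2011 = 6p ⇒ p = 2011/6 ≈ 335.1667, q = 43.5.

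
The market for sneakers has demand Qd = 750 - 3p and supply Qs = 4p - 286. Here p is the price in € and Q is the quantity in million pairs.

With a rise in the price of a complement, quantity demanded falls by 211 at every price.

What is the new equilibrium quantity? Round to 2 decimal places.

185.43

Before the shock: 750 - 3p = 4p - 286 ⇒ 1036 = 7p ⇒ p = 148, Q = 306.
After the shift, demand is Qd = 539 - 3p and supply is Qs = 4p - 286.
New equilibrium: 539 - 3p = 4p - 286 ⇒ 825 = 7p ⇒ p = 825/7 ≈ 117.8571, Q = 1298/7 ≈ 185.4286.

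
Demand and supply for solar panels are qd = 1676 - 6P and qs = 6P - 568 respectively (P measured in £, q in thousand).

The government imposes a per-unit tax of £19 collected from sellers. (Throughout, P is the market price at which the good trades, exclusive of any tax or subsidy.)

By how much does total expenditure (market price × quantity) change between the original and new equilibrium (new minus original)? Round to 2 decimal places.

-5937.50

Before the shock: 1676 - 6P = 6P - 568 ⇒ 2244 = 12P ⇒ P = 187, q = 554.
Since sellers keep the price net of the tax, the effective supply curve becomes qs = 6P - 682.
Setting them equal: 1676 - 6P = 6P - 682 → 2358 = 12P, so P = 196.5 and q = 497.
Expenditure moves from 187×554 = 103598 to 196.5×497 = 97660.5; change = -5937.50.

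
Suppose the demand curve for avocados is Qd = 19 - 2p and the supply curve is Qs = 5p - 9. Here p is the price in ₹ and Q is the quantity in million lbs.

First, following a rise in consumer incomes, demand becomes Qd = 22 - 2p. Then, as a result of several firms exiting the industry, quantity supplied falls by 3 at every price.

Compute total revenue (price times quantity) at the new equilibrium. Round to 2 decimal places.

Original equilibrium: 19 - 2p = 5p - 9 gives 28 = 7p, so p = 4 and Q = 11.
With the change applied: demand Qd = 22 - 2p, supply Qs = 5p - 12.
Setting them equal: 22 - 2p = 5p - 12 → 34 = 7p, so p = 34/7 ≈ 4.8571 and Q = 86/7 ≈ 12.2857.
New expenditure = 4.8571 × 12.2857 = 59.67.

59.67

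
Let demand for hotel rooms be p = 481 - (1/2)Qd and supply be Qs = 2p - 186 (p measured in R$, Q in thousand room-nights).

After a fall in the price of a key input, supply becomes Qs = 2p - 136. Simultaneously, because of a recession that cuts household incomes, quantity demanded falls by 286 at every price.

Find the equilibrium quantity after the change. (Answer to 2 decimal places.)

270.00

Solve the original market: 962 - 2p = 2p - 186, hence p = 287 and Q = 388.
The shock moves the curves to Qd = 676 - 2p and Qs = 2p - 136.
New equilibrium: 676 - 2p = 2p - 136 ⇒ 812 = 4p ⇒ p = 203, Q = 270.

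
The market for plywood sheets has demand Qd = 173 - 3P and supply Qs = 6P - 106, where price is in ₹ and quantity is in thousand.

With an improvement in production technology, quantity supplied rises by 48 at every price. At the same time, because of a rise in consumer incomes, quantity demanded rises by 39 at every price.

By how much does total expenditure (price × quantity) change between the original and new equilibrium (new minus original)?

+1180

Solve the original market: 173 - 3P = 6P - 106, hence P = 31 and Q = 80.
The shock moves the curves to Qd = 212 - 3P and Qs = 6P - 58.
Clearing the new market: 212 - 3P = 6P - 58, so P = 30 and Q = 122.
Expenditure moves from 31×80 = 2480 to 30×122 = 3660; change = +1180.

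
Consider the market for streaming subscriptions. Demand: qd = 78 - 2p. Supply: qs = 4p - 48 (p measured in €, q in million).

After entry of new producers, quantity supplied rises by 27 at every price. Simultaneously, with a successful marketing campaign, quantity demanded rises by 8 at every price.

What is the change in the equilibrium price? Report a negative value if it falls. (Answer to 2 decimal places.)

Original equilibrium: 78 - 2p = 4p - 48 gives 126 = 6p, so p = 21 and q = 36.
With the change applied: demand qd = 86 - 2p, supply qs = 4p - 21.
Equate the new curves: 86 - 2p = 4p - 21, giving 107 = 6p, p = 107/6 ≈ 17.8333, q = 151/3 ≈ 50.3333.
Δp = 17.8333 − 21 = -3.17.

-3.17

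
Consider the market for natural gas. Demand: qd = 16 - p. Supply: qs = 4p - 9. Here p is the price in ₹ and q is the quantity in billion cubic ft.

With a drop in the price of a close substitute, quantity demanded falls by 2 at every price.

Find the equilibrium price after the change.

Initially, 16 - p = 4p - 9, so 25 = 5p and p = 5, q = 11.
The shock moves the curves to qd = 14 - p and qs = 4p - 9.
Setting them equal: 14 - p = 4p - 9 → 23 = 5p, so p = 4.6 and q = 9.4.

4.6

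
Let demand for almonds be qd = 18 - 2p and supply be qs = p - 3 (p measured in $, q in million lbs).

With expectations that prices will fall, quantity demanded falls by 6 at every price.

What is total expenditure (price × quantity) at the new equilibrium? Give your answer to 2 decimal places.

Before the shock: 18 - 2p = p - 3 ⇒ 21 = 3p ⇒ p = 7, q = 4.
After the shift, demand is qd = 12 - 2p and supply is qs = p - 3.
Clearing the new market: 12 - 2p = p - 3, so p = 5 and q = 2.
New expenditure = 5 × 2 = 10.00.

10.00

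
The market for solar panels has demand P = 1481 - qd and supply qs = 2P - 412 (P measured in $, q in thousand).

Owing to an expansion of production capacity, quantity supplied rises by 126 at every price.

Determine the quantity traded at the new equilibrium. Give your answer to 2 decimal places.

892.00

Before the shock: 1481 - P = 2P - 412 ⇒ 1893 = 3P ⇒ P = 631, q = 850.
After the shift, demand is qd = 1481 - P and supply is qs = 2P - 286.
Equate the new curves: 1481 - P = 2P - 286, giving 1767 = 3P, P = 589, q = 892.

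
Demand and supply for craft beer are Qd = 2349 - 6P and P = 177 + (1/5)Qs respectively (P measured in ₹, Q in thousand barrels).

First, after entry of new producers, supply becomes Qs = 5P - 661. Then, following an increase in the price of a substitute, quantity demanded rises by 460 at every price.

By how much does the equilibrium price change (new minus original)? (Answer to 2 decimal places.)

Original equilibrium: 2349 - 6P = 5P - 885 gives 3234 = 11P, so P = 294 and Q = 585.
The new curves are Qd = 2809 - 6P (demand) and Qs = 5P - 661 (supply).
Setting them equal: 2809 - 6P = 5P - 661 → 3470 = 11P, so P = 3470/11 ≈ 315.4545 and Q = 10079/11 ≈ 916.2727.
ΔP = 315.4545 − 294 = +21.45.

+21.45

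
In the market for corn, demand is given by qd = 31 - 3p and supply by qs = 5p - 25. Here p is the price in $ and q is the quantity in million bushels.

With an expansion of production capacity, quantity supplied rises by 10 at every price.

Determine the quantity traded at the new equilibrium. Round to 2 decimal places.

Before the shock: 31 - 3p = 5p - 25 ⇒ 56 = 8p ⇒ p = 7, q = 10.
The new curves are qd = 31 - 3p (demand) and qs = 5p - 15 (supply).
Clearing the new market: 31 - 3p = 5p - 15, so p = 5.75 and q = 13.75.

13.75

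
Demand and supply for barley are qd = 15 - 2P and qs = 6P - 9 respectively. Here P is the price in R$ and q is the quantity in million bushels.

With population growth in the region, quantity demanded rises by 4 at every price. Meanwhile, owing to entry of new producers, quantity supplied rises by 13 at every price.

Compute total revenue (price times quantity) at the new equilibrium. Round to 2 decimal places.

28.59

Original equilibrium: 15 - 2P = 6P - 9 gives 24 = 8P, so P = 3 and q = 9.
The shock moves the curves to qd = 19 - 2P and qs = 6P + 4.
New equilibrium: 19 - 2P = 6P + 4 ⇒ 15 = 8P ⇒ P = 1.875, q = 15.25.
New expenditure = 1.875 × 15.25 = 28.59.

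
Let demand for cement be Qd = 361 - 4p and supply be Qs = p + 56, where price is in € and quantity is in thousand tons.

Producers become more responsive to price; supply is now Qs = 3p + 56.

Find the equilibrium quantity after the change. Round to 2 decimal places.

Before the shock: 361 - 4p = p + 56 ⇒ 305 = 5p ⇒ p = 61, Q = 117.
The shock moves the curves to Qd = 361 - 4p and Qs = 3p + 56.
Equate the new curves: 361 - 4p = 3p + 56, giving 305 = 7p, p = 305/7 ≈ 43.5714, Q = 1307/7 ≈ 186.7143.

186.71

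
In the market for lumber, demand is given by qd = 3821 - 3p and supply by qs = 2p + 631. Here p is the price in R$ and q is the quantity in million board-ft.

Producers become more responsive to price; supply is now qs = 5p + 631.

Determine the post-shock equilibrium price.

398.75

Initially, 3821 - 3p = 2p + 631, so 3190 = 5p and p = 638, q = 1907.
With the change applied: demand qd = 3821 - 3p, supply qs = 5p + 631.
Clearing the new market: 3821 - 3p = 5p + 631, so p = 398.75 and q = 2624.75.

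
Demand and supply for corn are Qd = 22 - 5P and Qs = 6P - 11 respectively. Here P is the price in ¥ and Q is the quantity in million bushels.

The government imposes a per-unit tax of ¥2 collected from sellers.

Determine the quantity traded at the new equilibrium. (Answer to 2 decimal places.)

Solve the original market: 22 - 5P = 6P - 11, hence P = 3 and Q = 7.
Since sellers keep the price net of the tax, the effective supply curve becomes Qs = 6P - 23.
Equate the new curves: 22 - 5P = 6P - 23, giving 45 = 11P, P = 45/11 ≈ 4.0909, Q = 17/11 ≈ 1.5455.

1.55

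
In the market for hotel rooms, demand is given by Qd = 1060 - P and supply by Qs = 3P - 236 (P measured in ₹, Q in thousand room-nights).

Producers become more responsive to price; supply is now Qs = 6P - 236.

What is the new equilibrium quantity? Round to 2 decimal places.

Original equilibrium: 1060 - P = 3P - 236 gives 1296 = 4P, so P = 324 and Q = 736.
The new curves are Qd = 1060 - P (demand) and Qs = 6P - 236 (supply).
Equate the new curves: 1060 - P = 6P - 236, giving 1296 = 7P, P = 1296/7 ≈ 185.1429, Q = 6124/7 ≈ 874.8571.

874.86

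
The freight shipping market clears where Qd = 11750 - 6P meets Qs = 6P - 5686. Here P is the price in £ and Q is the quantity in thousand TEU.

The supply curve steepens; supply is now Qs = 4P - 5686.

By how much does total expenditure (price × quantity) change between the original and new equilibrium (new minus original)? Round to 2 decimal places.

-2159041.76

Initially, 11750 - 6P = 6P - 5686, so 17436 = 12P and P = 1453, Q = 3032.
With the change applied: demand Qd = 11750 - 6P, supply Qs = 4P - 5686.
Equate the new curves: 11750 - 6P = 4P - 5686, giving 17436 = 10P, P = 1743.6, Q = 1288.4.
Expenditure moves from 1453×3032 = 4405496 to 1743.6×1288.4 = 2246454.24; change = -2159041.76.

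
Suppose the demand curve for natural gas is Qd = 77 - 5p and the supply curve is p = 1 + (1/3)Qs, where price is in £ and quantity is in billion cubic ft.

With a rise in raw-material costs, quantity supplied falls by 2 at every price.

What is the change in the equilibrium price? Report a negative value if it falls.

Original equilibrium: 77 - 5p = 3p - 3 gives 80 = 8p, so p = 10 and Q = 27.
The shock moves the curves to Qd = 77 - 5p and Qs = 3p - 5.
Clearing the new market: 77 - 5p = 3p - 5, so p = 10.25 and Q = 25.75.
Δp = 10.25 − 10 = +0.25.

+0.25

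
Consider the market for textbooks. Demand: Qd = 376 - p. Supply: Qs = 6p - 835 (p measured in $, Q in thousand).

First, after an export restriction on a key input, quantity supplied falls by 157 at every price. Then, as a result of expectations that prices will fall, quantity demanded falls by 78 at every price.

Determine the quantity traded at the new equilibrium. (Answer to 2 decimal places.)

Solve the original market: 376 - p = 6p - 835, hence p = 173 and Q = 203.
With the change applied: demand Qd = 298 - p, supply Qs = 6p - 992.
Setting them equal: 298 - p = 6p - 992 → 1290 = 7p, so p = 1290/7 ≈ 184.2857 and Q = 796/7 ≈ 113.7143.

113.71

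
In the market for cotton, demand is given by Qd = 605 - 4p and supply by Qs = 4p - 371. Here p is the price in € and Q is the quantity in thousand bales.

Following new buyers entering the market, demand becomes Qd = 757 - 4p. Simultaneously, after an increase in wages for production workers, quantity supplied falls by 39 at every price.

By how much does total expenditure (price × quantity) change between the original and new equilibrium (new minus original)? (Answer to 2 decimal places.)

+11035.31

Initially, 605 - 4p = 4p - 371, so 976 = 8p and p = 122, Q = 117.
The new curves are Qd = 757 - 4p (demand) and Qs = 4p - 410 (supply).
Setting them equal: 757 - 4p = 4p - 410 → 1167 = 8p, so p = 145.875 and Q = 173.5.
Expenditure moves from 122×117 = 14274 to 145.875×173.5 = 25309.3125; change = +11035.31.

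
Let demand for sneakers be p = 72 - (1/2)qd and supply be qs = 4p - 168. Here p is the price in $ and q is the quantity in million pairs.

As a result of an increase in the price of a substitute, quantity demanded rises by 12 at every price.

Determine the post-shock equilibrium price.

Solve the original market: 144 - 2p = 4p - 168, hence p = 52 and q = 40.
The new curves are qd = 156 - 2p (demand) and qs = 4p - 168 (supply).
Setting them equal: 156 - 2p = 4p - 168 → 324 = 6p, so p = 54 and q = 48.

54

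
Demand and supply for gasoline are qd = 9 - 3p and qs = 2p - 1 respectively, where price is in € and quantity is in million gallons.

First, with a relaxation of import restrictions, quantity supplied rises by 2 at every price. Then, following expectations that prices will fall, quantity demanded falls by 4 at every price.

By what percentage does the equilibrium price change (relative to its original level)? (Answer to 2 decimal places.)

-60.00

Before the shock: 9 - 3p = 2p - 1 ⇒ 10 = 5p ⇒ p = 2, q = 3.
With the change applied: demand qd = 5 - 3p, supply qs = 2p + 1.
New equilibrium: 5 - 3p = 2p + 1 ⇒ 4 = 5p ⇒ p = 0.8, q = 2.6.
%Δp = (0.8 − 2) / 2 × 100 = -60.00%.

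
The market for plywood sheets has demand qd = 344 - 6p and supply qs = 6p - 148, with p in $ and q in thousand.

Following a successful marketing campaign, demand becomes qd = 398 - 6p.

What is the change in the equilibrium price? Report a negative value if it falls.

Before the shock: 344 - 6p = 6p - 148 ⇒ 492 = 12p ⇒ p = 41, q = 98.
After the shift, demand is qd = 398 - 6p and supply is qs = 6p - 148.
Equate the new curves: 398 - 6p = 6p - 148, giving 546 = 12p, p = 45.5, q = 125.
Δp = 45.5 − 41 = +4.5.

+4.5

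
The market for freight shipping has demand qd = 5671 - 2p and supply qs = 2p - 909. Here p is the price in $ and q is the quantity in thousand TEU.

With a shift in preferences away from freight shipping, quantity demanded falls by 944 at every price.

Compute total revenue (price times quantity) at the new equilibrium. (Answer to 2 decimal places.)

2689781.00

Original equilibrium: 5671 - 2p = 2p - 909 gives 6580 = 4p, so p = 1645 and q = 2381.
The new curves are qd = 4727 - 2p (demand) and qs = 2p - 909 (supply).
New equilibrium: 4727 - 2p = 2p - 909 ⇒ 5636 = 4p ⇒ p = 1409, q = 1909.
New expenditure = 1409 × 1909 = 2689781.00.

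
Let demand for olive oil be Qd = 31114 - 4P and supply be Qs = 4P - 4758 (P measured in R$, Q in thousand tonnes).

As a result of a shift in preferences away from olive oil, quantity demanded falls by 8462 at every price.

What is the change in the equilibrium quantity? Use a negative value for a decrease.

-4231

Original equilibrium: 31114 - 4P = 4P - 4758 gives 35872 = 8P, so P = 4484 and Q = 13178.
After the shift, demand is Qd = 22652 - 4P and supply is Qs = 4P - 4758.
New equilibrium: 22652 - 4P = 4P - 4758 ⇒ 27410 = 8P ⇒ P = 3426.25, Q = 8947.
ΔQ = 8947 − 13178 = -4231.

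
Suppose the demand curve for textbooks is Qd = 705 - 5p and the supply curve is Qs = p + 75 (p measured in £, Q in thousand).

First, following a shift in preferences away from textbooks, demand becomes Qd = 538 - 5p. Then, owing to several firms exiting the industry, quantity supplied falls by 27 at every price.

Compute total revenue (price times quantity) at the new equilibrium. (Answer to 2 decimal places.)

10589.44

Before the shock: 705 - 5p = p + 75 ⇒ 630 = 6p ⇒ p = 105, Q = 180.
The new curves are Qd = 538 - 5p (demand) and Qs = p + 48 (supply).
New equilibrium: 538 - 5p = p + 48 ⇒ 490 = 6p ⇒ p = 245/3 ≈ 81.6667, Q = 389/3 ≈ 129.6667.
New expenditure = 81.6667 × 129.6667 = 10589.44.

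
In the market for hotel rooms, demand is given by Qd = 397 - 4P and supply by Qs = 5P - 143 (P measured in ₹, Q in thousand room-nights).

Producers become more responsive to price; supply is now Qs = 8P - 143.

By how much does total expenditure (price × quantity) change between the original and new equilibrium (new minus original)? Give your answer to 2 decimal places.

+345.00

Original equilibrium: 397 - 4P = 5P - 143 gives 540 = 9P, so P = 60 and Q = 157.
The new curves are Qd = 397 - 4P (demand) and Qs = 8P - 143 (supply).
Equate the new curves: 397 - 4P = 8P - 143, giving 540 = 12P, P = 45, Q = 217.
Expenditure moves from 60×157 = 9420 to 45×217 = 9765; change = +345.00.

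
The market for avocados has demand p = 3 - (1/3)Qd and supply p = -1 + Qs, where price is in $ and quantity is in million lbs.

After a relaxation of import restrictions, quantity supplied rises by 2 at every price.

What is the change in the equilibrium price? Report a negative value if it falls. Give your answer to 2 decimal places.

Initially, 9 - 3p = p + 1, so 8 = 4p and p = 2, Q = 3.
The shock moves the curves to Qd = 9 - 3p and Qs = p + 3.
Clearing the new market: 9 - 3p = p + 3, so p = 1.5 and Q = 4.5.
Δp = 1.5 − 2 = -0.50.

-0.50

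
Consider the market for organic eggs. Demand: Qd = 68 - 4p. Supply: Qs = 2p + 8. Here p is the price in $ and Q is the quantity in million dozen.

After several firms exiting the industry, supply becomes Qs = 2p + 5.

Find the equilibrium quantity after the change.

Initially, 68 - 4p = 2p + 8, so 60 = 6p and p = 10, Q = 28.
The shock moves the curves to Qd = 68 - 4p and Qs = 2p + 5.
Equate the new curves: 68 - 4p = 2p + 5, giving 63 = 6p, p = 10.5, Q = 26.

26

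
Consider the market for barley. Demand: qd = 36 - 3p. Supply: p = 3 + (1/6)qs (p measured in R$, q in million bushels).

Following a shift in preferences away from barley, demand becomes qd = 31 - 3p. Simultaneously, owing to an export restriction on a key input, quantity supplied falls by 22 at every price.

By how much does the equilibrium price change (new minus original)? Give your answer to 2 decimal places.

+1.89

Solve the original market: 36 - 3p = 6p - 18, hence p = 6 and q = 18.
With the change applied: demand qd = 31 - 3p, supply qs = 6p - 40.
Setting them equal: 31 - 3p = 6p - 40 → 71 = 9p, so p = 71/9 ≈ 7.8889 and q = 22/3 ≈ 7.3333.
Δp = 7.8889 − 6 = +1.89.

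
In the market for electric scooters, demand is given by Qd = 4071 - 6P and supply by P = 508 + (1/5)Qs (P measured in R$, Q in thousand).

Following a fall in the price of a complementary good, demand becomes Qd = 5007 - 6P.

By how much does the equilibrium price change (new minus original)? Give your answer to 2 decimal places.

+85.09

Before the shock: 4071 - 6P = 5P - 2540 ⇒ 6611 = 11P ⇒ P = 601, Q = 465.
After the shift, demand is Qd = 5007 - 6P and supply is Qs = 5P - 2540.
Equate the new curves: 5007 - 6P = 5P - 2540, giving 7547 = 11P, P = 7547/11 ≈ 686.0909, Q = 9795/11 ≈ 890.4545.
ΔP = 686.0909 − 601 = +85.09.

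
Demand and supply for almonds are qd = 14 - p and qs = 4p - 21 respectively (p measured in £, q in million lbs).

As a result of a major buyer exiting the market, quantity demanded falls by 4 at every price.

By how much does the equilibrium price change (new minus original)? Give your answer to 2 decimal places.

Original equilibrium: 14 - p = 4p - 21 gives 35 = 5p, so p = 7 and q = 7.
The shock moves the curves to qd = 10 - p and qs = 4p - 21.
Setting them equal: 10 - p = 4p - 21 → 31 = 5p, so p = 6.2 and q = 3.8.
Δp = 6.2 − 7 = -0.80.

-0.80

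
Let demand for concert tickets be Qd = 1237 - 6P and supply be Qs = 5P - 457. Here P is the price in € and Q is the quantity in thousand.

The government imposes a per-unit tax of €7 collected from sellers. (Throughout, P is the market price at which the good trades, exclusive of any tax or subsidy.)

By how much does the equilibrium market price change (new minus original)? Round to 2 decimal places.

Original equilibrium: 1237 - 6P = 5P - 457 gives 1694 = 11P, so P = 154 and Q = 313.
Since sellers keep the price net of the tax, the effective supply curve becomes Qs = 5P - 492.
Clearing the new market: 1237 - 6P = 5P - 492, so P = 1729/11 ≈ 157.1818 and Q = 3233/11 ≈ 293.9091.
ΔP = 157.1818 − 154 = +3.18.

+3.18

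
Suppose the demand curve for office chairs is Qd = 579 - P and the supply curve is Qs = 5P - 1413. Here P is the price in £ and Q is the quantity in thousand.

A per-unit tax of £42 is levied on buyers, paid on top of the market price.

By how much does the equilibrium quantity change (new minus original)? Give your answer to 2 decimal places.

Before the shock: 579 - P = 5P - 1413 ⇒ 1992 = 6P ⇒ P = 332, Q = 247.
Since buyers pay the price plus the tax, the effective demand curve becomes Qd = 537 - P.
New equilibrium: 537 - P = 5P - 1413 ⇒ 1950 = 6P ⇒ P = 325, Q = 212.
ΔQ = 212 − 247 = -35.00.

-35.00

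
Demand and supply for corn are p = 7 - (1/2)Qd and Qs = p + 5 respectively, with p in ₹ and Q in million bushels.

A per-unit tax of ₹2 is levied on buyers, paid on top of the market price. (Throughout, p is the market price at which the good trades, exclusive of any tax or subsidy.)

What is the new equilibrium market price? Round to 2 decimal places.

1.67

Solve the original market: 14 - 2p = p + 5, hence p = 3 and Q = 8.
Since buyers pay the price plus the tax, the effective demand curve becomes Qd = 10 - 2p.
Equate the new curves: 10 - 2p = p + 5, giving 5 = 3p, p = 5/3 ≈ 1.6667, Q = 20/3 ≈ 6.6667.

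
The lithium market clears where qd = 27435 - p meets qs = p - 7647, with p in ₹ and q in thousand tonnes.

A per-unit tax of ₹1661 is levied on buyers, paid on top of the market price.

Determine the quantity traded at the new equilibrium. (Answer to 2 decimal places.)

Initially, 27435 - p = p - 7647, so 35082 = 2p and p = 17541, q = 9894.
Since buyers pay the price plus the tax, the effective demand curve becomes qd = 25774 - p.
Clearing the new market: 25774 - p = p - 7647, so p = 16710.5 and q = 9063.5.

9063.50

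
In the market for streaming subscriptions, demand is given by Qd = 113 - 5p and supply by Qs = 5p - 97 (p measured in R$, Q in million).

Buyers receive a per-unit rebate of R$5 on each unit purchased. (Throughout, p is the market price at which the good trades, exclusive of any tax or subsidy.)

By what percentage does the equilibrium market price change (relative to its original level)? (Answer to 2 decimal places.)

+11.90

Initially, 113 - 5p = 5p - 97, so 210 = 10p and p = 21, Q = 8.
Since buyers' out-of-pocket price is the market price minus the rebate, the effective demand curve becomes Qd = 138 - 5p.
New equilibrium: 138 - 5p = 5p - 97 ⇒ 235 = 10p ⇒ p = 23.5, Q = 20.5.
%Δp = (23.5 − 21) / 21 × 100 = +11.90%.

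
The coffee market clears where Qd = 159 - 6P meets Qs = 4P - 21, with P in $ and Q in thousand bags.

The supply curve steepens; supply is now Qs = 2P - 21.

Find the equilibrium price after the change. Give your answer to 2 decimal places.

Original equilibrium: 159 - 6P = 4P - 21 gives 180 = 10P, so P = 18 and Q = 51.
The new curves are Qd = 159 - 6P (demand) and Qs = 2P - 21 (supply).
Clearing the new market: 159 - 6P = 2P - 21, so P = 22.5 and Q = 24.

22.50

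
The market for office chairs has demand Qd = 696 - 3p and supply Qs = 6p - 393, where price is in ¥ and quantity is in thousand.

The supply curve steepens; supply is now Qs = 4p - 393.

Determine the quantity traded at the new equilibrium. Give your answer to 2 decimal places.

Initially, 696 - 3p = 6p - 393, so 1089 = 9p and p = 121, Q = 333.
With the change applied: demand Qd = 696 - 3p, supply Qs = 4p - 393.
Setting them equal: 696 - 3p = 4p - 393 → 1089 = 7p, so p = 1089/7 ≈ 155.5714 and Q = 1605/7 ≈ 229.2857.

229.29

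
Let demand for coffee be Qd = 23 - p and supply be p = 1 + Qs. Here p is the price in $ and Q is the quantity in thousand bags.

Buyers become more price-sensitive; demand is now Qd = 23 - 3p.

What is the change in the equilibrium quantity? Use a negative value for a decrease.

Original equilibrium: 23 - p = p - 1 gives 24 = 2p, so p = 12 and Q = 11.
The new curves are Qd = 23 - 3p (demand) and Qs = p - 1 (supply).
Equate the new curves: 23 - 3p = p - 1, giving 24 = 4p, p = 6, Q = 5.
ΔQ = 5 − 11 = -6.

-6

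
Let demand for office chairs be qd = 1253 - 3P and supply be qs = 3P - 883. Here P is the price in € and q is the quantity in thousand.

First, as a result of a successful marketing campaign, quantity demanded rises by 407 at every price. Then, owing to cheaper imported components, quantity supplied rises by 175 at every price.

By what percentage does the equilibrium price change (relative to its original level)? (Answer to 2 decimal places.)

+10.86

Solve the original market: 1253 - 3P = 3P - 883, hence P = 356 and q = 185.
The shock moves the curves to qd = 1660 - 3P and qs = 3P - 708.
New equilibrium: 1660 - 3P = 3P - 708 ⇒ 2368 = 6P ⇒ P = 1184/3 ≈ 394.6667, q = 476.
%ΔP = (394.6667 − 356) / 356 × 100 = +10.86%.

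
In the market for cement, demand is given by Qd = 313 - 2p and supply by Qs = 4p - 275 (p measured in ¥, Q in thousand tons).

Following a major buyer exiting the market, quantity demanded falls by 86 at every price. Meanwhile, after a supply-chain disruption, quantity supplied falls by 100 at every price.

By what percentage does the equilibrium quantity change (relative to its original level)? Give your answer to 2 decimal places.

Initially, 313 - 2p = 4p - 275, so 588 = 6p and p = 98, Q = 117.
After the shift, demand is Qd = 227 - 2p and supply is Qs = 4p - 375.
Clearing the new market: 227 - 2p = 4p - 375, so p = 301/3 ≈ 100.3333 and Q = 79/3 ≈ 26.3333.
%ΔQ = (26.3333 − 117) / 117 × 100 = -77.49%.

-77.49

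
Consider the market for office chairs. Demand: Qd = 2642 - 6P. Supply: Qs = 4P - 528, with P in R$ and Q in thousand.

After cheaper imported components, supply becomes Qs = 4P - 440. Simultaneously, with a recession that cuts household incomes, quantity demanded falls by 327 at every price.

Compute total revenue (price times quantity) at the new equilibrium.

Solve the original market: 2642 - 6P = 4P - 528, hence P = 317 and Q = 740.
After the shift, demand is Qd = 2315 - 6P and supply is Qs = 4P - 440.
New equilibrium: 2315 - 6P = 4P - 440 ⇒ 2755 = 10P ⇒ P = 275.5, Q = 662.
New expenditure = 275.5 × 662 = 182381.

182381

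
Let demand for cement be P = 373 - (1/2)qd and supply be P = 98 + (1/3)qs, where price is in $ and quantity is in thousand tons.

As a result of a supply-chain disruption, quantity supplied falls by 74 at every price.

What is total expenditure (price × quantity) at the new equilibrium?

66929.12

Initially, 746 - 2P = 3P - 294, so 1040 = 5P and P = 208, q = 330.
The shock moves the curves to qd = 746 - 2P and qs = 3P - 368.
Clearing the new market: 746 - 2P = 3P - 368, so P = 222.8 and q = 300.4.
New expenditure = 222.8 × 300.4 = 66929.12.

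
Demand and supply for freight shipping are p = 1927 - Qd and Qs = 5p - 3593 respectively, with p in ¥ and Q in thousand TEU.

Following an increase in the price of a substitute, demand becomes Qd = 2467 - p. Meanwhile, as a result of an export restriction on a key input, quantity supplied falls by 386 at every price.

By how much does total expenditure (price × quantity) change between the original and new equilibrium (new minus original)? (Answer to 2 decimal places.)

+569748.22

Solve the original market: 1927 - p = 5p - 3593, hence p = 920 and Q = 1007.
The shock moves the curves to Qd = 2467 - p and Qs = 5p - 3979.
Setting them equal: 2467 - p = 5p - 3979 → 6446 = 6p, so p = 3223/3 ≈ 1074.3333 and Q = 4178/3 ≈ 1392.6667.
Expenditure moves from 920×1007 = 926440 to 1074.3333×1392.6667 = 1496188.2222; change = +569748.22.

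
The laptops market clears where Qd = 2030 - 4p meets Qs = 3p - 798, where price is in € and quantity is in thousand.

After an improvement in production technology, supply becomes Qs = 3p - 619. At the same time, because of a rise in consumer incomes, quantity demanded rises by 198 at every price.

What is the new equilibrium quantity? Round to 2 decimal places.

Initially, 2030 - 4p = 3p - 798, so 2828 = 7p and p = 404, Q = 414.
The new curves are Qd = 2228 - 4p (demand) and Qs = 3p - 619 (supply).
Clearing the new market: 2228 - 4p = 3p - 619, so p = 2847/7 ≈ 406.7143 and Q = 4208/7 ≈ 601.1429.

601.14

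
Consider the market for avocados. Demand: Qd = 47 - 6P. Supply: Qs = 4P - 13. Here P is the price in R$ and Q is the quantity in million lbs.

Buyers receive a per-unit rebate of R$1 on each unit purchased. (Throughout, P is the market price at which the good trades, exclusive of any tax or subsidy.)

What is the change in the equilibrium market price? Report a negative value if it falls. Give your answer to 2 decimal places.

Before the shock: 47 - 6P = 4P - 13 ⇒ 60 = 10P ⇒ P = 6, Q = 11.
Since buyers' out-of-pocket price is the market price minus the rebate, the effective demand curve becomes Qd = 53 - 6P.
Clearing the new market: 53 - 6P = 4P - 13, so P = 6.6 and Q = 13.4.
ΔP = 6.6 − 6 = +0.60.

+0.60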